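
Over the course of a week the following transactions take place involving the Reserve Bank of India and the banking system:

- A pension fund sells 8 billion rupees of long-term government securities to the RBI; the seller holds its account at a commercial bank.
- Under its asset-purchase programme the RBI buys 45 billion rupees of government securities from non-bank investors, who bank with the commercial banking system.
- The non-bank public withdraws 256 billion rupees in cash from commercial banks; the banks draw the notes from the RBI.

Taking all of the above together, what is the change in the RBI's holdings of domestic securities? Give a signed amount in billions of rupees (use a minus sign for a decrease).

+53 billion

RBI balance sheet:
  Assets:      Securities +53B
  Liabilities: Bank reserves −203B, Currency in circulation +256B
So the change in the RBI's holdings of domestic securities is +53 billion.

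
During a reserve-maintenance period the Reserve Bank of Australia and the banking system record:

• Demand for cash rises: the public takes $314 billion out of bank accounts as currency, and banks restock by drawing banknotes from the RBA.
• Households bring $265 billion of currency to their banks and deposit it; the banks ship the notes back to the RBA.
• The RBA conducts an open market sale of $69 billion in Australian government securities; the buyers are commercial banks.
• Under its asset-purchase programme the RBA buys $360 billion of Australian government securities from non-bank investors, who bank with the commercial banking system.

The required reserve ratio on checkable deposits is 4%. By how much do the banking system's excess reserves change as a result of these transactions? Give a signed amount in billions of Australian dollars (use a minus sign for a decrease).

Currency withdrawal $314 billion: reserves −$314B, deposits −$314B.
Currency deposit $265 billion: reserves +$265B, deposits +$265B.
OMO sale (to banks) $69 billion: reserves −$69B, deposits 0.
Asset purchase (from non-banks) $360 billion: reserves +$360B, deposits +$360B.
Totals: Δreserves = +$242B, Δdeposits = +$311B.
Δrequired reserves = 4% × +$311B = +$12.44B.
Δexcess reserves = Δreserves − Δrequired = +$242B − (+$12.44B) = +$229.56 billion.

+$229.56 billion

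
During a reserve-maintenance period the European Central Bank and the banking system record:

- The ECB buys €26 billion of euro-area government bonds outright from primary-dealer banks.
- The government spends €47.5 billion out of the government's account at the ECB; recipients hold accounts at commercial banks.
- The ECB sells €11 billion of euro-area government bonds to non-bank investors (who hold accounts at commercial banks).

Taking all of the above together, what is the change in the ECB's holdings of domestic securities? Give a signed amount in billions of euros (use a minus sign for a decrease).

+€15 billion

OMO purchase (from banks) €26 billion: securities added to the ECB's portfolio → +€26B.
Government spending €47.5 billion: the ECB's securities portfolio is untouched → 0.
Asset sale (to non-banks) €11 billion: securities removed from the ECB's portfolio → −€11B.
Net: 26 + 0 − 11 = +€15 billion.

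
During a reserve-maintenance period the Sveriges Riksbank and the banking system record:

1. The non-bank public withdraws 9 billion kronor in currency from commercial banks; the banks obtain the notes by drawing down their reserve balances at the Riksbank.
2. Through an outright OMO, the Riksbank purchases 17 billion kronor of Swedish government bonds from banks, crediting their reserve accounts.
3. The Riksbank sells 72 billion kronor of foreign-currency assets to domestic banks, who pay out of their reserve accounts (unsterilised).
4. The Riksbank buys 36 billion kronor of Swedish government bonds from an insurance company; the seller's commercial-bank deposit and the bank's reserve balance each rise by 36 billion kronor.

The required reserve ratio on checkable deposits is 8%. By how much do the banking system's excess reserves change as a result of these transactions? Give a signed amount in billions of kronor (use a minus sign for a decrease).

Currency withdrawal 9 billion kronor: reserves −9B, deposits −9B.
OMO purchase (from banks) 17 billion kronor: reserves +17B, deposits 0.
FX sale 72 billion kronor: reserves −72B, deposits 0.
Asset purchase (from non-banks) 36 billion kronor: reserves +36B, deposits +36B.
Totals: Δreserves = −28B, Δdeposits = +27B.
Δrequired reserves = 8% × +27B = +2.16B.
Δexcess reserves = Δreserves − Δrequired = −28B − (+2.16B) = -30.16 billion.

-30.16 billion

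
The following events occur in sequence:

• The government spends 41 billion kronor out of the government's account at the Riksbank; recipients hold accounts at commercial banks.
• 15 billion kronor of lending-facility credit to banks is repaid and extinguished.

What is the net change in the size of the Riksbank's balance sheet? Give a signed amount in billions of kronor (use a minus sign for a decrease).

Riksbank balance sheet:
  Assets:      Loans to banks −15B
  Liabilities: Bank reserves +26B, Government deposits −41B
Change in total Riksbank assets = -15 billion.

-15 billion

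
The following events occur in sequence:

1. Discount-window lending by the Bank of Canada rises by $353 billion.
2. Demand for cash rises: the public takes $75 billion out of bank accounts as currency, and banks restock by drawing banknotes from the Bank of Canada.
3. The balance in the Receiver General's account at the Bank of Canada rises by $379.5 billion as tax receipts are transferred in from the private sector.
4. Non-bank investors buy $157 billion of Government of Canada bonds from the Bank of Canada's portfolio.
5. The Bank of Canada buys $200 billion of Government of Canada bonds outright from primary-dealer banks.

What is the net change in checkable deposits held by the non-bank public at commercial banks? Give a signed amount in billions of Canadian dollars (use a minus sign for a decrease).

Bank of Canada balance sheet:
  Assets:      Securities +$43B, Loans to banks +$353B
  Liabilities: Bank reserves −$58.5B, Currency in circulation +$75B, Government deposits +$379.5B
Commercial banking system:
  Assets:      Reserves at CB −$58.5B, Securities −$200B
  Liabilities: Checkable deposits −$611.5B, Borrowings from CB +$353B
So the change in checkable deposits held by the non-bank public at commercial banks is -$611.5 billion.

-$611.5 billion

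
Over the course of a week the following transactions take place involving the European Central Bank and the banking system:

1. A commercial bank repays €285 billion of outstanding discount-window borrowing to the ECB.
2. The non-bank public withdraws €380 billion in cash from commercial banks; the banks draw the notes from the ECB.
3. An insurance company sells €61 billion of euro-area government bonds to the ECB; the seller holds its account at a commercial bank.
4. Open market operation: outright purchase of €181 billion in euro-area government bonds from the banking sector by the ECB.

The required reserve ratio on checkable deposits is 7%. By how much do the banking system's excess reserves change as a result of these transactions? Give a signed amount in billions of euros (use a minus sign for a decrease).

Discount-window repayment €285 billion: reserves −€285B, deposits 0.
Currency withdrawal €380 billion: reserves −€380B, deposits −€380B.
Asset purchase (from non-banks) €61 billion: reserves +€61B, deposits +€61B.
OMO purchase (from banks) €181 billion: reserves +€181B, deposits 0.
Totals: Δreserves = −€423B, Δdeposits = −€319B.
Δrequired reserves = 7% × −€319B = −€22.33B.
Δexcess reserves = Δreserves − Δrequired = −€423B − (−€22.33B) = -€400.67 billion.

-€400.67 billion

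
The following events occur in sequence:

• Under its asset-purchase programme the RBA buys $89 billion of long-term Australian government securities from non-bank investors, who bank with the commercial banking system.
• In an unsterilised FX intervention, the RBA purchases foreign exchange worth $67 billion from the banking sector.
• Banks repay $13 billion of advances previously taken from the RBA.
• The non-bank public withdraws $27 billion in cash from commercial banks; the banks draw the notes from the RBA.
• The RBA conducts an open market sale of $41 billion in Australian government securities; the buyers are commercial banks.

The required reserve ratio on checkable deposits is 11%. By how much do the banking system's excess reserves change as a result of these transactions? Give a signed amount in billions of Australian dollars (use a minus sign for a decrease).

+$68.18 billion

Asset purchase (from non-banks) $89 billion: reserves +$89B, deposits +$89B.
FX purchase $67 billion: reserves +$67B, deposits 0.
Discount-window repayment $13 billion: reserves −$13B, deposits 0.
Currency withdrawal $27 billion: reserves −$27B, deposits −$27B.
OMO sale (to banks) $41 billion: reserves −$41B, deposits 0.
Totals: Δreserves = +$75B, Δdeposits = +$62B.
Δrequired reserves = 11% × +$62B = +$6.82B.
Δexcess reserves = Δreserves − Δrequired = +$75B − (+$6.82B) = +$68.18 billion.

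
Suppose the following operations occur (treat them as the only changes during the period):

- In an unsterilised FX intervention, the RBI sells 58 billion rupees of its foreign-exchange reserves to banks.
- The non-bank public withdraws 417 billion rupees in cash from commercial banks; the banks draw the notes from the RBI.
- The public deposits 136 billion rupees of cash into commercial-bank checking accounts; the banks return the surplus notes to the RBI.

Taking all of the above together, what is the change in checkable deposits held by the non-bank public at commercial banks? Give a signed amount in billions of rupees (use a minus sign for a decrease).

-281 billion

FX sale 58 billion rupees: the counterparty is a bank, so public deposits are unchanged → 0.
Currency withdrawal 417 billion rupees: non-bank counterparties' bank balances fall → −417B.
Currency deposit 136 billion rupees: non-bank counterparties' bank balances rise → +136B.
Net: 0 − 417 + 136 = -281 billion.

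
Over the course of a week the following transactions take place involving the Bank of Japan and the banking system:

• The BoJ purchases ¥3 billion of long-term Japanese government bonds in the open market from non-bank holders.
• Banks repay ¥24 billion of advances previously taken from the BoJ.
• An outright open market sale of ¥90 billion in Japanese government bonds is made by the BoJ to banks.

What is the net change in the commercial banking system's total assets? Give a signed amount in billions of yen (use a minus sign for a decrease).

Asset purchase (from non-banks) ¥3 billion: bank balance sheets expand → +¥3B.
Discount-window repayment ¥24 billion: bank balance sheets shrink → −¥24B.
OMO sale (to banks) ¥90 billion: just an asset swap on bank balance sheets → 0.
Net: 3 − 24 + 0 = -¥21 billion.

-¥21 billion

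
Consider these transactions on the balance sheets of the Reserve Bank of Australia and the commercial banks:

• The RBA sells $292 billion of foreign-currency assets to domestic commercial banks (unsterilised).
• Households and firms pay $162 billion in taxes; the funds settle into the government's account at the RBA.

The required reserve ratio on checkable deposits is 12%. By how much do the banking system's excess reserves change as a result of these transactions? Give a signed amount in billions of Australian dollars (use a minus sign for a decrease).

-$434.56 billion

FX sale $292 billion: reserves −$292B, deposits 0.
Government account inflow $162 billion: reserves −$162B, deposits −$162B.
Totals: Δreserves = −$454B, Δdeposits = −$162B.
Δrequired reserves = 12% × −$162B = −$19.44B.
Δexcess reserves = Δreserves − Δrequired = −$454B − (−$19.44B) = -$434.56 billion.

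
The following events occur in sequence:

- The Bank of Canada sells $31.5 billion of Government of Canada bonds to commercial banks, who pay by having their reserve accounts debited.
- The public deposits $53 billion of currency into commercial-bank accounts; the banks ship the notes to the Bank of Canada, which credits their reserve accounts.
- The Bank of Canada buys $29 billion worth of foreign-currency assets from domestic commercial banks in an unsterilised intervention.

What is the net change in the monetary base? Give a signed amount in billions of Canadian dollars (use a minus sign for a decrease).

Bank of Canada balance sheet:
  Assets:      Securities −$31.5B, Foreign assets +$29B
  Liabilities: Bank reserves +$50.5B, Currency in circulation −$53B
Commercial banking system:
  Assets:      Reserves at CB +$50.5B, Securities +$31.5B, Foreign assets −$29B
  Liabilities: Checkable deposits +$53B
Monetary base = currency + reserves: −$53B + (+$50.5B) = -$2.5 billion.

-$2.5 billion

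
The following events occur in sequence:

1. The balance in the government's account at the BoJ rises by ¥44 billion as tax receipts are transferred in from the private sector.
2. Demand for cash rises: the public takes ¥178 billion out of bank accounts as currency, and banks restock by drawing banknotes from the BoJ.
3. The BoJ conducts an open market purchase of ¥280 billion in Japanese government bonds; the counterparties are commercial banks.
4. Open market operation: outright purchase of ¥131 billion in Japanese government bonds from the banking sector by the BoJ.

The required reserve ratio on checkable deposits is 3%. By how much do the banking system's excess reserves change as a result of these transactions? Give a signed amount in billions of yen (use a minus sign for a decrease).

Government account inflow ¥44 billion: reserves −¥44B, deposits −¥44B.
Currency withdrawal ¥178 billion: reserves −¥178B, deposits −¥178B.
OMO purchase (from banks) ¥280 billion: reserves +¥280B, deposits 0.
OMO purchase (from banks) ¥131 billion: reserves +¥131B, deposits 0.
Totals: Δreserves = +¥189B, Δdeposits = −¥222B.
Δrequired reserves = 3% × −¥222B = −¥6.66B.
Δexcess reserves = Δreserves − Δrequired = +¥189B − (−¥6.66B) = +¥195.66 billion.

+¥195.66 billion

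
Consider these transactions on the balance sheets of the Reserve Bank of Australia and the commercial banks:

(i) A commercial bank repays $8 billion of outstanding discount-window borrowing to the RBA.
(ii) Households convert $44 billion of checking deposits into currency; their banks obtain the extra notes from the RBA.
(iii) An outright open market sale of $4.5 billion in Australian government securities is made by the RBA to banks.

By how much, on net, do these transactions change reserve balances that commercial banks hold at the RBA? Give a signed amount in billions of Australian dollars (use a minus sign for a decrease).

-$56.5 billion

RBA balance sheet:
  Assets:      Securities −$4.5B, Loans to banks −$8B
  Liabilities: Bank reserves −$56.5B, Currency in circulation +$44B
Commercial banking system:
  Assets:      Reserves at CB −$56.5B, Securities +$4.5B
  Liabilities: Checkable deposits −$44B, Borrowings from CB −$8B
So the change in reserve balances that commercial banks hold at the RBA is -$56.5 billion.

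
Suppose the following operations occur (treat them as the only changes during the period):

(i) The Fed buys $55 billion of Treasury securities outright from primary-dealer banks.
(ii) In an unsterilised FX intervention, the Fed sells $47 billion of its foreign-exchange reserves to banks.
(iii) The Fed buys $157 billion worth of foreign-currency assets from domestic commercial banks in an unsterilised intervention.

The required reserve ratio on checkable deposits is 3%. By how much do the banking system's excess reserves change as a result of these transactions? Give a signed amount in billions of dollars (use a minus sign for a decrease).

OMO purchase (from banks) $55 billion: reserves +$55B, deposits 0.
FX sale $47 billion: reserves −$47B, deposits 0.
FX purchase $157 billion: reserves +$157B, deposits 0.
Totals: Δreserves = +$165B, Δdeposits = 0.
Δrequired reserves = 3% × 0 = 0.
Δexcess reserves = Δreserves − Δrequired = +$165B − (0) = +$165 billion.

+$165 billion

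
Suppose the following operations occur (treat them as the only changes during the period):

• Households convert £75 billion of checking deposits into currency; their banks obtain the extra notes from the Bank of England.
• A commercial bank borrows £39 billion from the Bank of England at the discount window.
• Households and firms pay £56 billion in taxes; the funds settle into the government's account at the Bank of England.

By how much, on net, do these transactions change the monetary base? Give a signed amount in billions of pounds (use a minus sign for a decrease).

-£17 billion

Bank of England balance sheet:
  Assets:      Loans to banks +£39B
  Liabilities: Bank reserves −£92B, Currency in circulation +£75B, Government deposits +£56B
Commercial banking system:
  Assets:      Reserves at CB −£92B
  Liabilities: Checkable deposits −£131B, Borrowings from CB +£39B
Monetary base = currency + reserves: +£75B + (−£92B) = -£17 billion.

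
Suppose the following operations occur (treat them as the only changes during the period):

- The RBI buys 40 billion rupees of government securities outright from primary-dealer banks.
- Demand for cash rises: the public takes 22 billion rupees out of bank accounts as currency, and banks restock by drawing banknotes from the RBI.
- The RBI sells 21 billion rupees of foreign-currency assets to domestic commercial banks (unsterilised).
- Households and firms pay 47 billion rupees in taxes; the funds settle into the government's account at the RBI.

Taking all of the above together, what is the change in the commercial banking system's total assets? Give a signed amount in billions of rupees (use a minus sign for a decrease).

-69 billion

RBI balance sheet:
  Assets:      Securities +40B, Foreign assets −21B
  Liabilities: Bank reserves −50B, Currency in circulation +22B, Government deposits +47B
Commercial banking system:
  Assets:      Reserves at CB −50B, Securities −40B, Foreign assets +21B
  Liabilities: Checkable deposits −69B
Change in total bank assets = -69 billion.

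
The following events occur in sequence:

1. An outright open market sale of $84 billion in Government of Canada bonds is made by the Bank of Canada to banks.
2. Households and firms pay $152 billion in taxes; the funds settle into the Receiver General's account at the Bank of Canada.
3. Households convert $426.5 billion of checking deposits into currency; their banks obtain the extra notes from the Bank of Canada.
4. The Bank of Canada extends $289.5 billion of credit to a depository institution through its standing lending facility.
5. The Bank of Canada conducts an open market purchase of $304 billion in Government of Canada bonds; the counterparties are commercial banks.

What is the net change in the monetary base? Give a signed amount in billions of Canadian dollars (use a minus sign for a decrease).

+$357.5 billion

OMO sale (to banks) $84 billion: Bank of Canada balance sheet contracts → −$84B.
Government account inflow $152 billion: reserves shift to a non-base liability → −$152B.
Currency withdrawal $426.5 billion: just a shift between currency and reserves — both are base money → 0.
Discount-window loan $289.5 billion: Bank of Canada balance sheet expands → +$289.5B.
OMO purchase (from banks) $304 billion: Bank of Canada balance sheet expands → +$304B.
Net: −84 − 152 + 0 + 289.5 + 304 = +$357.5 billion.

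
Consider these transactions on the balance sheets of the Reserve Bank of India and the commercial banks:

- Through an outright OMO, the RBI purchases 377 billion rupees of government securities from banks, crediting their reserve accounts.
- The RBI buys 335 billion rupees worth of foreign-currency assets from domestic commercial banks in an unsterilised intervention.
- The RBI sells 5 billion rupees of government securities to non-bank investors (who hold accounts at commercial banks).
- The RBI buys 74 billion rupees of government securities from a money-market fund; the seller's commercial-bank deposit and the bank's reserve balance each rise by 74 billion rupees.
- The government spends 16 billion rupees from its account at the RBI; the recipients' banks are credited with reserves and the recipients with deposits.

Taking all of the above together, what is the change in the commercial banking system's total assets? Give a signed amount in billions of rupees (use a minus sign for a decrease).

OMO purchase (from banks) 377 billion rupees: just an asset swap on bank balance sheets → 0.
FX purchase 335 billion rupees: just an asset swap on bank balance sheets → 0.
Asset sale (to non-banks) 5 billion rupees: bank balance sheets shrink → −5B.
Asset purchase (from non-banks) 74 billion rupees: bank balance sheets expand → +74B.
Government spending 16 billion rupees: bank balance sheets expand → +16B.
Net: 0 + 0 − 5 + 74 + 16 = +85 billion.

+85 billion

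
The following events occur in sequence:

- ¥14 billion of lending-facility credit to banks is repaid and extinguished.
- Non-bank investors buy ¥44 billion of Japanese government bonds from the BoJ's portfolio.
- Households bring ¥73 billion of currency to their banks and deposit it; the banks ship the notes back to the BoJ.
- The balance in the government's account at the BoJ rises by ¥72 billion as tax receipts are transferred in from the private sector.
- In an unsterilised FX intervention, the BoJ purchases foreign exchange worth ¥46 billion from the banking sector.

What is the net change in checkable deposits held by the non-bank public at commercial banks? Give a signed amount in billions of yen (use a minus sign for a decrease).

-¥43 billion

BoJ balance sheet:
  Assets:      Securities −¥44B, Loans to banks −¥14B, Foreign assets +¥46B
  Liabilities: Bank reserves −¥11B, Currency in circulation −¥73B, Government deposits +¥72B
Commercial banking system:
  Assets:      Reserves at CB −¥11B, Foreign assets −¥46B
  Liabilities: Checkable deposits −¥43B, Borrowings from CB −¥14B
So the change in checkable deposits held by the non-bank public at commercial banks is -¥43 billion.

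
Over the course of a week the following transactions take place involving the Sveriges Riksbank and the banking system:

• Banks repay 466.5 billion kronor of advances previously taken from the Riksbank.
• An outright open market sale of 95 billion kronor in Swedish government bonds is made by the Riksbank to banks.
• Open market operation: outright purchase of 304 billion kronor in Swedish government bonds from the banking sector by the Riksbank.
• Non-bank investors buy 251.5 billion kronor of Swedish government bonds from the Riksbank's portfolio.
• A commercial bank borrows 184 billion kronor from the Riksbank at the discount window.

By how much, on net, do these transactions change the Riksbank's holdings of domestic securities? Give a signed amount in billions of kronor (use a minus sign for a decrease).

-42.5 billion

Discount-window repayment 466.5 billion kronor: the Riksbank's securities portfolio is untouched → 0.
OMO sale (to banks) 95 billion kronor: securities removed from the Riksbank's portfolio → −95B.
OMO purchase (from banks) 304 billion kronor: securities added to the Riksbank's portfolio → +304B.
Asset sale (to non-banks) 251.5 billion kronor: securities removed from the Riksbank's portfolio → −251.5B.
Discount-window loan 184 billion kronor: the Riksbank's securities portfolio is untouched → 0.
Net: 0 − 95 + 304 − 251.5 + 0 = -42.5 billion.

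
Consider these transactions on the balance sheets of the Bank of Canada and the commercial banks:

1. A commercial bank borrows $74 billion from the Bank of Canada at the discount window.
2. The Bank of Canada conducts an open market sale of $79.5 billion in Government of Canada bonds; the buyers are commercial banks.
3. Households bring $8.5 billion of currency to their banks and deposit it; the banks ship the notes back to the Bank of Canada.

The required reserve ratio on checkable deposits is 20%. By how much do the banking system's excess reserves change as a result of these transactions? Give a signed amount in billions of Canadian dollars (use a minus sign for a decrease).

+$1.3 billion

Discount-window loan $74 billion: reserves +$74B, deposits 0.
OMO sale (to banks) $79.5 billion: reserves −$79.5B, deposits 0.
Currency deposit $8.5 billion: reserves +$8.5B, deposits +$8.5B.
Totals: Δreserves = +$3B, Δdeposits = +$8.5B.
Δrequired reserves = 20% × +$8.5B = +$1.7B.
Δexcess reserves = Δreserves − Δrequired = +$3B − (+$1.7B) = +$1.3 billion.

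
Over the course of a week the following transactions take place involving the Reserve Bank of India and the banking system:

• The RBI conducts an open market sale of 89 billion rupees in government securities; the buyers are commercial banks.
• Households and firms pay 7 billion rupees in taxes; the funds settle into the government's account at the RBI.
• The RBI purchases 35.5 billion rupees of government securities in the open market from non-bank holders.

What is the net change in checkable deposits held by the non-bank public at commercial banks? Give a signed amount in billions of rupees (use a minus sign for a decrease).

+28.5 billion

OMO sale (to banks) 89 billion rupees: the counterparty is a bank, so public deposits are unchanged → 0.
Government account inflow 7 billion rupees: non-bank counterparties' bank balances fall → −7B.
Asset purchase (from non-banks) 35.5 billion rupees: non-bank counterparties' bank balances rise → +35.5B.
Net: 0 − 7 + 35.5 = +28.5 billion.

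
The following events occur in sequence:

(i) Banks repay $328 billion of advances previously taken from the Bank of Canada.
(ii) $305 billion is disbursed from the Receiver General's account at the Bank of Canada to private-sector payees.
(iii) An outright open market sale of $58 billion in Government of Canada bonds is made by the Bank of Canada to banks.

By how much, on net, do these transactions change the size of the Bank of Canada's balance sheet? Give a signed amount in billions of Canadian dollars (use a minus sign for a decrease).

Bank of Canada balance sheet:
  Assets:      Securities −$58B, Loans to banks −$328B
  Liabilities: Bank reserves −$81B, Government deposits −$305B
Change in total Bank of Canada assets = -$386 billion.

-$386 billion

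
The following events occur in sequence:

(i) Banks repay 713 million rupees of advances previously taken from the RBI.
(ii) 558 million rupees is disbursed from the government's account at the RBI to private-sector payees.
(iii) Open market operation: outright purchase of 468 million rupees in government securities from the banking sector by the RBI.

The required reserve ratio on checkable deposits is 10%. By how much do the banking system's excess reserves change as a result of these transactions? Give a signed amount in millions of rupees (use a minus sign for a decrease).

Discount-window repayment 713 million rupees: reserves −713M, deposits 0.
Government spending 558 million rupees: reserves +558M, deposits +558M.
OMO purchase (from banks) 468 million rupees: reserves +468M, deposits 0.
Totals: Δreserves = +313M, Δdeposits = +558M.
Δrequired reserves = 10% × +558M = +55.8M.
Δexcess reserves = Δreserves − Δrequired = +313M − (+55.8M) = +257.2 million.

+257.2 million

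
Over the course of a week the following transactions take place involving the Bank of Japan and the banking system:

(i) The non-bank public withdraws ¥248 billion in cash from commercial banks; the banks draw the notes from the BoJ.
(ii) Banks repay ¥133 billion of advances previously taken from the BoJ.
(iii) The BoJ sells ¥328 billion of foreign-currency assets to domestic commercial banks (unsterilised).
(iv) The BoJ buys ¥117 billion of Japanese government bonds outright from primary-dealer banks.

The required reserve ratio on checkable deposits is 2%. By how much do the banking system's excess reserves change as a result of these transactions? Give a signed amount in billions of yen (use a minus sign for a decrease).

Currency withdrawal ¥248 billion: reserves −¥248B, deposits −¥248B.
Discount-window repayment ¥133 billion: reserves −¥133B, deposits 0.
FX sale ¥328 billion: reserves −¥328B, deposits 0.
OMO purchase (from banks) ¥117 billion: reserves +¥117B, deposits 0.
Totals: Δreserves = −¥592B, Δdeposits = −¥248B.
Δrequired reserves = 2% × −¥248B = −¥4.96B.
Δexcess reserves = Δreserves − Δrequired = −¥592B − (−¥4.96B) = -¥587.04 billion.

-¥587.04 billion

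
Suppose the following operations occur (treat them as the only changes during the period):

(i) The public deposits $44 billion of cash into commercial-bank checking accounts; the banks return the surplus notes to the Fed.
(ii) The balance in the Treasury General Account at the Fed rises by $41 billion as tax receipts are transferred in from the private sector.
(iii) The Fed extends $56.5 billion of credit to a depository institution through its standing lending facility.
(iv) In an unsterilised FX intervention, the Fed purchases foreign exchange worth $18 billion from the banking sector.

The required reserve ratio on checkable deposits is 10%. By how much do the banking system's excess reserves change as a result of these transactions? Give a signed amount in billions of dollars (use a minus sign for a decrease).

Currency deposit $44 billion: reserves +$44B, deposits +$44B.
Government account inflow $41 billion: reserves −$41B, deposits −$41B.
Discount-window loan $56.5 billion: reserves +$56.5B, deposits 0.
FX purchase $18 billion: reserves +$18B, deposits 0.
Totals: Δreserves = +$77.5B, Δdeposits = +$3B.
Δrequired reserves = 10% × +$3B = +$0.3B.
Δexcess reserves = Δreserves − Δrequired = +$77.5B − (+$0.3B) = +$77.2 billion.

+$77.2 billion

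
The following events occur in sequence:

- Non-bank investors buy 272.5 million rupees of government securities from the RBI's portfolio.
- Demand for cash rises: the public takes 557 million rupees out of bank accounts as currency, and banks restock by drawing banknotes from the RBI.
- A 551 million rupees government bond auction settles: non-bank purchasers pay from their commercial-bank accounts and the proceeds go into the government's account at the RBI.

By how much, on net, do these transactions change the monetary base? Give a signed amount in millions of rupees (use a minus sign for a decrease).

Asset sale (to non-banks) 272.5 million rupees: RBI balance sheet contracts → −272.5M.
Currency withdrawal 557 million rupees: just a shift between currency and reserves — both are base money → 0.
Government account inflow 551 million rupees: reserves shift to a non-base liability → −551M.
Net: −272.5 + 0 − 551 = -823.5 million.

-823.5 million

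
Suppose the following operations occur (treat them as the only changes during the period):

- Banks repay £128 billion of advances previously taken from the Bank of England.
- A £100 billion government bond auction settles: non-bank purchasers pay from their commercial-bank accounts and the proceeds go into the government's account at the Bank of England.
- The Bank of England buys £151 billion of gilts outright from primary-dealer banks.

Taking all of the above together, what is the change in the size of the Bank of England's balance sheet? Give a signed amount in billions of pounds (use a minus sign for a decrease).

Bank of England balance sheet:
  Assets:      Securities +£151B, Loans to banks −£128B
  Liabilities: Bank reserves −£77B, Government deposits +£100B
Commercial banking system:
  Assets:      Reserves at CB −£77B, Securities −£151B
  Liabilities: Checkable deposits −£100B, Borrowings from CB −£128B
Change in total Bank of England assets = +£23 billion.

+£23 billion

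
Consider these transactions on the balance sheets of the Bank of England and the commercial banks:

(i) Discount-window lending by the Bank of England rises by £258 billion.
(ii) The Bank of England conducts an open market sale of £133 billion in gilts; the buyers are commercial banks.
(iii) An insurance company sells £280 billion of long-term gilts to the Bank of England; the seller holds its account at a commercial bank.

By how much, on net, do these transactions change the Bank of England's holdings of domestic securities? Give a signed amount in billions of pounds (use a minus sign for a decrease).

Bank of England balance sheet:
  Assets:      Securities +£147B, Loans to banks +£258B
  Liabilities: Bank reserves +£405B
So the change in the Bank of England's holdings of domestic securities is +£147 billion.

+£147 billion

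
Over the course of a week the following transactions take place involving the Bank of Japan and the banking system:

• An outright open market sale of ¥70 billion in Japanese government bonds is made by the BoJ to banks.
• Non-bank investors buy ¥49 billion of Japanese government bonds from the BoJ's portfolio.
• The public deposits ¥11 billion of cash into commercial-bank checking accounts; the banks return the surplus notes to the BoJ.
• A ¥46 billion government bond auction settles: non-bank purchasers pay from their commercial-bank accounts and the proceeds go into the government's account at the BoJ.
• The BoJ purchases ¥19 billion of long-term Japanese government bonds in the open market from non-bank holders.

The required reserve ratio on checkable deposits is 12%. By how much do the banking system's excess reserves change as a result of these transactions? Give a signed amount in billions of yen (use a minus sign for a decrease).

-¥127.2 billion

OMO sale (to banks) ¥70 billion: reserves −¥70B, deposits 0.
Asset sale (to non-banks) ¥49 billion: reserves −¥49B, deposits −¥49B.
Currency deposit ¥11 billion: reserves +¥11B, deposits +¥11B.
Government account inflow ¥46 billion: reserves −¥46B, deposits −¥46B.
Asset purchase (from non-banks) ¥19 billion: reserves +¥19B, deposits +¥19B.
Totals: Δreserves = −¥135B, Δdeposits = −¥65B.
Δrequired reserves = 12% × −¥65B = −¥7.8B.
Δexcess reserves = Δreserves − Δrequired = −¥135B − (−¥7.8B) = -¥127.2 billion.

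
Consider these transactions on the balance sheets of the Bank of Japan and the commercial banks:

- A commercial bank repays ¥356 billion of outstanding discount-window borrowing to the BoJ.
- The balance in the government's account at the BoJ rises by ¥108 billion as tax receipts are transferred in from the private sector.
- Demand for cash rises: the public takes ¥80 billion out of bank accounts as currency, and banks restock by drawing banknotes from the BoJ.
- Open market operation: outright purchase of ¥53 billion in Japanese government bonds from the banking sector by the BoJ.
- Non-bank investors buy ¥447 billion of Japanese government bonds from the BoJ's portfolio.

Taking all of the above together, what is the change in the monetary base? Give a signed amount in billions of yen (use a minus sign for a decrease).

BoJ balance sheet:
  Assets:      Securities −¥394B, Loans to banks −¥356B
  Liabilities: Bank reserves −¥938B, Currency in circulation +¥80B, Government deposits +¥108B
Commercial banking system:
  Assets:      Reserves at CB −¥938B, Securities −¥53B
  Liabilities: Checkable deposits −¥635B, Borrowings from CB −¥356B
Monetary base = currency + reserves: +¥80B + (−¥938B) = -¥858 billion.

-¥858 billion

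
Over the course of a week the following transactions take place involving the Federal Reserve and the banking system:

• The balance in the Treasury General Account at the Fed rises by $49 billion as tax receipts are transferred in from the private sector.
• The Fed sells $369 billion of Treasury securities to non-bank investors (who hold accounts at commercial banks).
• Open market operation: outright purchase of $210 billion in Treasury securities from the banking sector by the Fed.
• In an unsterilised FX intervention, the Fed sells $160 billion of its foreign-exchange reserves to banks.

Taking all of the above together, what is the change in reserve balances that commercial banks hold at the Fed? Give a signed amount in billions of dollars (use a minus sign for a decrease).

Government account inflow $49 billion: funds move from bank reserves into the government account → −$49B.
Asset sale (to non-banks) $369 billion: the non-bank buyers' banks settle from reserves → −$369B.
OMO purchase (from banks) $210 billion: the Fed pays by crediting reserve accounts → +$210B.
FX sale $160 billion: the buying banks pay out of their reserve balances → −$160B.
Net: −49 − 369 + 210 − 160 = -$368 billion.

-$368 billion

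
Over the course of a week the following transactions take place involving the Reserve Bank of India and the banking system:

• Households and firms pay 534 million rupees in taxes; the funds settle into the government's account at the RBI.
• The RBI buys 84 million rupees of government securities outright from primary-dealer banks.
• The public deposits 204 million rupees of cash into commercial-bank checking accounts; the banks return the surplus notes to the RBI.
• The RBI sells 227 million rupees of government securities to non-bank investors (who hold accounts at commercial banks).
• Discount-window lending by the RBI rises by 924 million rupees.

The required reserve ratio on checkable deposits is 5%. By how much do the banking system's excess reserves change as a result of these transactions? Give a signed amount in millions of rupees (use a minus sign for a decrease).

Government account inflow 534 million rupees: reserves −534M, deposits −534M.
OMO purchase (from banks) 84 million rupees: reserves +84M, deposits 0.
Currency deposit 204 million rupees: reserves +204M, deposits +204M.
Asset sale (to non-banks) 227 million rupees: reserves −227M, deposits −227M.
Discount-window loan 924 million rupees: reserves +924M, deposits 0.
Totals: Δreserves = +451M, Δdeposits = −557M.
Δrequired reserves = 5% × −557M = −27.85M.
Δexcess reserves = Δreserves − Δrequired = +451M − (−27.85M) = +478.85 million.

+478.85 million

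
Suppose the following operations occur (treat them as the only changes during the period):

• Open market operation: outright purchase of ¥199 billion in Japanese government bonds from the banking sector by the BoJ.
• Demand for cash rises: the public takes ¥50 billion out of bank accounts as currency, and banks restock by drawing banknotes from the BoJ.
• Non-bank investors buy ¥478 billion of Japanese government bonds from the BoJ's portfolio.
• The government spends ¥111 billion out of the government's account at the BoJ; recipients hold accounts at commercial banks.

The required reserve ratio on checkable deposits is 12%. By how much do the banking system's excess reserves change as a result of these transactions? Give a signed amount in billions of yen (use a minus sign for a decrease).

OMO purchase (from banks) ¥199 billion: reserves +¥199B, deposits 0.
Currency withdrawal ¥50 billion: reserves −¥50B, deposits −¥50B.
Asset sale (to non-banks) ¥478 billion: reserves −¥478B, deposits −¥478B.
Government spending ¥111 billion: reserves +¥111B, deposits +¥111B.
Totals: Δreserves = −¥218B, Δdeposits = −¥417B.
Δrequired reserves = 12% × −¥417B = −¥50.04B.
Δexcess reserves = Δreserves − Δrequired = −¥218B − (−¥50.04B) = -¥167.96 billion.

-¥167.96 billion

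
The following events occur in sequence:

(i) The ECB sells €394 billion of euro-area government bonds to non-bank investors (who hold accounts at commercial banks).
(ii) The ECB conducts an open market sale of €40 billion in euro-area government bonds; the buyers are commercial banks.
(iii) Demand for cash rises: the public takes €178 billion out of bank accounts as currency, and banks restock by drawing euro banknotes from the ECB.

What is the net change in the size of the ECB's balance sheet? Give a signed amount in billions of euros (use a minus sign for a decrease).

Asset sale (to non-banks) €394 billion: an ECB asset is shed → −€394B.
OMO sale (to banks) €40 billion: an ECB asset is shed → −€40B.
Currency withdrawal €178 billion: only the composition of liabilities changes → 0.
Net: −394 − 40 + 0 = -€434 billion.

-€434 billion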